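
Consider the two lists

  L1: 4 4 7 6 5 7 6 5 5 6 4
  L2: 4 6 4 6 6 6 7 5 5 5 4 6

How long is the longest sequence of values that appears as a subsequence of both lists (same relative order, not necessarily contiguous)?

One common subsequence of length 7: 4 (L1 #1, L2 #1); then 4 (L1 #2, L2 #3); then 7 (L1 #3, L2 #7); then 5 (L1 #5, L2 #8); then 5 (L1 #8, L2 #9); then 5 (L1 #9, L2 #10); then 6 (L1 #10, L2 #12). The LCS DP gives dp[11][12] = 7, so this is optimal.

7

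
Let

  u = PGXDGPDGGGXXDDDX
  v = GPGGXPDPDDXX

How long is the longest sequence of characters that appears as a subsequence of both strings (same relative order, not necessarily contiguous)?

Pick G [5,1] → P [6,2] → G [9,3] → G [10,4] → X [11,5] → D [13,7] → D [14,9] → D [15,10] → X [16,12]; all 9 characters appear in both, in order. dp[16][12] = 9 confirms this is the maximum.

9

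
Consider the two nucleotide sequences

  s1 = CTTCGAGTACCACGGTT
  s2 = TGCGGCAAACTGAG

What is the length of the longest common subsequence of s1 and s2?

Taking T (s1 #2, s2 #1), then C (s1 #4, s2 #3), then G (s1 #5, s2 #5), then A (s1 #6, s2 #7), then A (s1 #9, s2 #8), then A (s1 #12, s2 #9), then C (s1 #13, s2 #10), then G (s1 #14, s2 #12), then G (s1 #15, s2 #14) gives a common subsequence of length 9, and the DP table's final entry dp[17][14] is also 9, so no common subsequence is longer.

9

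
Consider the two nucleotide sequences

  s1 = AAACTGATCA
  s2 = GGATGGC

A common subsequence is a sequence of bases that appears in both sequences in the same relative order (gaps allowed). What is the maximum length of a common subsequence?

Let dp[i][j] be the LCS length of the first i bases of s1 and the first j bases of s2. dp[i][j] = dp[i-1][j-1]+1 when the i-th and j-th bases match, else max(dp[i-1][j], dp[i][j-1]).
    ·  G  G  A  T  G  G  C
 ·  0  0  0  0  0  0  0  0
 A  0  0  0  1  1  1  1  1
 A  0  0  0  1  1  1  1  1
 A  0  0  0  1  1  1  1  1
 C  0  0  0  1  1  1  1  2
 T  0  0  0  1  2  2  2  2
 G  0  1  1  1  2  3  3  3
 A  0  1  1  2  2  3  3  3
 T  0  1  1  2  3  3  3  3
 C  0  1  1  2  3  3  3  4
 A  0  1  1  2  3  3  3  4
dp[10][7] = 4. One LCS (by backtracking along matches): ATGC.

4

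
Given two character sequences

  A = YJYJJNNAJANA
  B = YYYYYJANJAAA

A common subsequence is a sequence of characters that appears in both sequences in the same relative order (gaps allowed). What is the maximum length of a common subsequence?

One common subsequence of length 7: Y (A #1, B #4), then Y (A #3, B #5), then J (A #4, B #6), then J (A #5, B #9), then A (A #8, B #10), then A (A #10, B #11), then A (A #12, B #12). The LCS DP gives dp[12][12] = 7, so this is optimal.

7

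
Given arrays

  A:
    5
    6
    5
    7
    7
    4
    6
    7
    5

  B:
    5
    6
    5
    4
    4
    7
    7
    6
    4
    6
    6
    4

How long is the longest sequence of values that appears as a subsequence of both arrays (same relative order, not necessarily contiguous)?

Match 5 [1,1], then 6 [2,2], then 5 [3,3], then 7 [4,6], then 7 [5,7], then 4 [6,9], then 6 [7,11] — 7 values in the same relative order in both. dp[9][12] = 7 confirms this is the maximum.

7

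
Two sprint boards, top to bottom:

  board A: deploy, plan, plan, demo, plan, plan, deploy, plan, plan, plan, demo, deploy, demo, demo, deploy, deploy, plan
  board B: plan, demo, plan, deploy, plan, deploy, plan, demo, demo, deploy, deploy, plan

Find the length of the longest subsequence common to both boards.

Taking plan [3,1], demo [4,2], plan [5,3], plan [6,5], deploy [7,6], plan [10,7], demo [13,8], demo [14,9], deploy [15,10], deploy [16,11], plan [17,12] gives a common subsequence of length 11. dp[17][12] = 11 confirms this is the maximum.

11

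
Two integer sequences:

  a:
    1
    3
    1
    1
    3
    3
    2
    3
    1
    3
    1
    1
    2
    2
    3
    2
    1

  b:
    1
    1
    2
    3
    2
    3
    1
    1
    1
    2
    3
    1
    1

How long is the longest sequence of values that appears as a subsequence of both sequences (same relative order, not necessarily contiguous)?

One common subsequence of length 11: 1 (a #1, b #1); then 1 (a #3, b #2); then 3 (a #6, b #4); then 2 (a #7, b #5); then 3 (a #8, b #6); then 1 (a #9, b #7); then 1 (a #11, b #8); then 1 (a #12, b #9); then 2 (a #14, b #10); then 3 (a #15, b #11); then 1 (a #17, b #13), and the DP table's final entry dp[17][13] is also 11, so no common subsequence is longer.

11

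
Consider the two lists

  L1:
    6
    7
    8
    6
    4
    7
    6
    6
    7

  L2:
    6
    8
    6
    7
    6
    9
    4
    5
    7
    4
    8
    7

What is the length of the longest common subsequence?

6

Let dp[i][j] be the LCS length of the first i values of L1 and the first j values of L2. dp[i][j] = dp[i-1][j-1]+1 when the i-th and j-th values match, else max(dp[i-1][j], dp[i][j-1]).
    ·  6  8  6  7  6  9  4  5  7  4  8  7
 ·  0  0  0  0  0  0  0  0  0  0  0  0  0
 6  0  1  1  1  1  1  1  1  1  1  1  1  1
 7  0  1  1  1  2  2  2  2  2  2  2  2  2
 8  0  1  2  2  2  2  2  2  2  2  2  3  3
 6  0  1  2  3  3  3  3  3  3  3  3  3  3
 4  0  1  2  3  3  3  3  4  4  4  4  4  4
 7  0  1  2  3  4  4  4  4  4  5  5  5  5
 6  0  1  2  3  4  5  5  5  5  5  5  5  5
 6  0  1  2  3  4  5  5  5  5  5  5  5  5
 7  0  1  2  3  4  5  5  5  5  6  6  6  6
dp[9][12] = 6. One LCS (by backtracking along matches): 6, 7, 6, 4, 7, 7.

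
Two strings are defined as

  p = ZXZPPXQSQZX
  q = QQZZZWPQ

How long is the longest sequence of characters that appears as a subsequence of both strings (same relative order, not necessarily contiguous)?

Taking Z at p[1]=q[4], Z at p[3]=q[5], P at p[5]=q[7], Q at p[9]=q[8] gives a common subsequence of length 4. dp[11][8] = 4 confirms this is the maximum.

4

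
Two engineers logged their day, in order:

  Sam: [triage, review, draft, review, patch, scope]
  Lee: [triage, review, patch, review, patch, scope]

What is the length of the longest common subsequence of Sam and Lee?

5

Pick triage (Sam #1, Lee #1) → review (Sam #2, Lee #2) → review (Sam #4, Lee #4) → patch (Sam #5, Lee #5) → scope (Sam #6, Lee #6); all 5 tasks appear in both, in order, and the DP table's final entry dp[6][6] is also 5, so no common subsequence is longer.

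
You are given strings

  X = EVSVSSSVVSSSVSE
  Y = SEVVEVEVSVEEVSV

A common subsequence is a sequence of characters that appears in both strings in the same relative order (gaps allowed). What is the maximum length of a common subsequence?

Match E (X #1, Y #5); then V (X #2, Y #6); then V (X #4, Y #8); then S (X #7, Y #9); then V (X #8, Y #10); then V (X #9, Y #13); then S (X #12, Y #14); then V (X #13, Y #15) — 8 characters in the same relative order in both. dp[15][15] = 8 confirms this is the maximum.

8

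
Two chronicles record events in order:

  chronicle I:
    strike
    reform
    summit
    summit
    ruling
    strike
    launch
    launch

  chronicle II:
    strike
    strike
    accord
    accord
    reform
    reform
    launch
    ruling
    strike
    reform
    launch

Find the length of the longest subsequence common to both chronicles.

5

Match strike (chronicle I #1, chronicle II #2), reform (chronicle I #2, chronicle II #6), ruling (chronicle I #5, chronicle II #8), strike (chronicle I #6, chronicle II #9), launch (chronicle I #8, chronicle II #11) — 5 events in the same relative order in both. Since dp[8][11] = 5, nothing longer is possible.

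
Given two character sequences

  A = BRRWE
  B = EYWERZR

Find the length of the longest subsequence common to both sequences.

Match R (A #2, B #5), then R (A #3, B #7) — 2 characters in the same relative order in both. The LCS DP gives dp[5][7] = 2, so this is optimal.

2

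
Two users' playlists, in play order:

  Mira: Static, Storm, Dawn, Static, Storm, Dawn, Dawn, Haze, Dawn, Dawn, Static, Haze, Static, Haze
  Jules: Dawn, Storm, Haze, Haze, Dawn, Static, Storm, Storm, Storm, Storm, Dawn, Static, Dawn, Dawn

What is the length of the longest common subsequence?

Match Storm (Mira #2, Jules #2), Dawn (Mira #3, Jules #5), Static (Mira #4, Jules #6), Storm (Mira #5, Jules #10), Dawn (Mira #6, Jules #11), Dawn (Mira #9, Jules #13), Dawn (Mira #10, Jules #14) — 7 songs in the same relative order in both. Since dp[14][14] = 7, nothing longer is possible.

7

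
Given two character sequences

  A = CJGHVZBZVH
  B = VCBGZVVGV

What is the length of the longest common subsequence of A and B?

4

One common subsequence of length 4: C at A[1]=B[2] → G at A[3]=B[4] → V at A[5]=B[7] → V at A[9]=B[9]. dp[10][9] = 4 confirms this is the maximum.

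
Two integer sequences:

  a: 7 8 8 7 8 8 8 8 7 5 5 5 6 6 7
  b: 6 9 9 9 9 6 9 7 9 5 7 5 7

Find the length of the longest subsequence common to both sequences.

Taking 7 at a[1]=b[8], then 7 at a[9]=b[11], then 5 at a[12]=b[12], then 7 at a[15]=b[13] gives a common subsequence of length 4. Since dp[15][13] = 4, nothing longer is possible.

4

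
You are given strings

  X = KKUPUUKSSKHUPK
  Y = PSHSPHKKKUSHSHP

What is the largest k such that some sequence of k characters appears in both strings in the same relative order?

7

Taking K (X #1, Y #8); then K (X #2, Y #9); then U (X #6, Y #10); then S (X #8, Y #11); then S (X #9, Y #13); then H (X #11, Y #14); then P (X #13, Y #15) gives a common subsequence of length 7. Since dp[14][15] = 7, nothing longer is possible.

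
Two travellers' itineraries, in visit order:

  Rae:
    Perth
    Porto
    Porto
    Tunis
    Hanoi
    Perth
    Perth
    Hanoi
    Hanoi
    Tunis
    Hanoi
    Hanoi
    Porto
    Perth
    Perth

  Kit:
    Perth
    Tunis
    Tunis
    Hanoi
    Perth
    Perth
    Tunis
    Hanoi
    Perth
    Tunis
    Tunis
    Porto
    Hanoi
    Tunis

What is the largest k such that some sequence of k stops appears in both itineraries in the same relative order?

One common subsequence of length 8: Perth [1,1]; then Tunis [4,3]; then Hanoi [5,4]; then Perth [6,5]; then Perth [7,6]; then Hanoi [8,8]; then Hanoi [9,13]; then Tunis [10,14]. dp[15][14] = 8 confirms this is the maximum.

8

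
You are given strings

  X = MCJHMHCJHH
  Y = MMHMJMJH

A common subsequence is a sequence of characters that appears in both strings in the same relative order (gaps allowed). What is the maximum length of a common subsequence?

Taking M at X[1]=Y[4], J at X[3]=Y[5], M at X[5]=Y[6], J at X[8]=Y[7], H at X[10]=Y[8] gives a common subsequence of length 5. Since dp[10][8] = 5, nothing longer is possible.

5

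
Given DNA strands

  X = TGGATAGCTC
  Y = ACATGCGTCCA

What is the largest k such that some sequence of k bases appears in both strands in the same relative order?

6

Match T at X[1]=Y[4]; then G at X[2]=Y[5]; then G at X[3]=Y[7]; then T at X[5]=Y[8]; then C at X[8]=Y[9]; then C at X[10]=Y[10] — 6 bases in the same relative order in both, and the DP table's final entry dp[10][11] is also 6, so no common subsequence is longer.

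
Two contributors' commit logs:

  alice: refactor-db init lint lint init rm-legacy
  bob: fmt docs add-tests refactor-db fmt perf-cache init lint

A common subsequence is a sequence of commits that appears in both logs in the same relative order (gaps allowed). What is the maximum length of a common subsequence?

3

Pick refactor-db at alice[1]=bob[4], then init at alice[2]=bob[7], then lint at alice[4]=bob[8]; all 3 commits appear in both, in order. dp[6][8] = 3 confirms this is the maximum.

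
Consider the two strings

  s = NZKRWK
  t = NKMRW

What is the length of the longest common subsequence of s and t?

4

Taking N [1,1]; then K [3,2]; then R [4,4]; then W [5,5] gives a common subsequence of length 4, and the DP table's final entry dp[6][5] is also 4, so no common subsequence is longer.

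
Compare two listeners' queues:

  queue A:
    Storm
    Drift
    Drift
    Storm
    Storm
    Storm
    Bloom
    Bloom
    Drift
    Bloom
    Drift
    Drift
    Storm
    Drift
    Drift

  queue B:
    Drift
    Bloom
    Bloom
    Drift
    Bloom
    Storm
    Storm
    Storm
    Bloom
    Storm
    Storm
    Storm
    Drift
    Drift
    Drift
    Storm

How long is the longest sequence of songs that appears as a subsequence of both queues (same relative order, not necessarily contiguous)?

Match Drift (queue A #2, queue B #1), then Drift (queue A #3, queue B #4), then Storm (queue A #4, queue B #6), then Storm (queue A #5, queue B #7), then Storm (queue A #6, queue B #8), then Bloom (queue A #7, queue B #9), then Drift (queue A #9, queue B #13), then Drift (queue A #11, queue B #14), then Drift (queue A #12, queue B #15), then Storm (queue A #13, queue B #16) — 10 songs in the same relative order in both. The LCS DP gives dp[15][16] = 10, so this is optimal.

10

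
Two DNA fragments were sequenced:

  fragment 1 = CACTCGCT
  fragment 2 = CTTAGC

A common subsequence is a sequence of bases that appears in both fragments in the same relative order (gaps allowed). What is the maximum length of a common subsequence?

Let dp[i][j] be the LCS length of the first i bases of fragment 1 and the first j bases of fragment 2. dp[i][j] = dp[i-1][j-1]+1 when the i-th and j-th bases match, else max(dp[i-1][j], dp[i][j-1]).
    ·  C  T  T  A  G  C
 ·  0  0  0  0  0  0  0
 C  0  1  1  1  1  1  1
 A  0  1  1  1  2  2  2
 C  0  1  1  1  2  2  3
 T  0  1  2  2  2  2  3
 C  0  1  2  2  2  2  3
 G  0  1  2  2  2  3  3
 C  0  1  2  2  2  3  4
 T  0  1  2  3  3  3  4
dp[8][6] = 4. One LCS (by backtracking along matches): CAGC.

4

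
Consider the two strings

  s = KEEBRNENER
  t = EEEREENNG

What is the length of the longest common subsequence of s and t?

5

Pick E at s[2]=t[2] → E at s[3]=t[3] → R at s[5]=t[4] → N at s[6]=t[7] → N at s[8]=t[8]; all 5 characters appear in both, in order. The LCS DP gives dp[10][9] = 5, so this is optimal.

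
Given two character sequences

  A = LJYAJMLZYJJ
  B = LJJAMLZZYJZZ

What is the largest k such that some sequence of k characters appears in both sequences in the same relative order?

Taking L [1,1] → J [2,3] → A [4,4] → M [6,5] → L [7,6] → Z [8,8] → Y [9,9] → J [10,10] gives a common subsequence of length 8, and the DP table's final entry dp[11][12] is also 8, so no common subsequence is longer.

8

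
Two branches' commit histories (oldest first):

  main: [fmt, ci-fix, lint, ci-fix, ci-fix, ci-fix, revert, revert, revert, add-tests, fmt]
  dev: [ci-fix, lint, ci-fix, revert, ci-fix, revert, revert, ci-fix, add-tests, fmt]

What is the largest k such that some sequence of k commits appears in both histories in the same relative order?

8

One common subsequence of length 8: ci-fix [2,1], lint [3,2], ci-fix [4,3], ci-fix [6,5], revert [7,6], revert [8,7], add-tests [10,9], fmt [11,10]. The LCS DP gives dp[11][10] = 8, so this is optimal.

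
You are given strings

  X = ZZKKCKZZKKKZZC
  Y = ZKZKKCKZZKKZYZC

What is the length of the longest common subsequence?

13

One common subsequence of length 13: Z (X #1, Y #1), Z (X #2, Y #3), K (X #3, Y #4), K (X #4, Y #5), C (X #5, Y #6), K (X #6, Y #7), Z (X #7, Y #8), Z (X #8, Y #9), K (X #10, Y #10), K (X #11, Y #11), Z (X #12, Y #12), Z (X #13, Y #14), C (X #14, Y #15). dp[14][15] = 13 confirms this is the maximum.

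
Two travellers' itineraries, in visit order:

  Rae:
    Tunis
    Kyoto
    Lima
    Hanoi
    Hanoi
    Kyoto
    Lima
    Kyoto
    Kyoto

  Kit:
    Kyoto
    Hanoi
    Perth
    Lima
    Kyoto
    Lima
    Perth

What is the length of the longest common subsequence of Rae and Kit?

One common subsequence of length 4: Kyoto at Rae[2]=Kit[1] → Lima at Rae[3]=Kit[4] → Kyoto at Rae[6]=Kit[5] → Lima at Rae[7]=Kit[6]. The LCS DP gives dp[9][7] = 4, so this is optimal.

4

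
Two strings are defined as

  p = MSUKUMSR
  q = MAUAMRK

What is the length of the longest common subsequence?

4

Let dp[i][j] be the LCS length of the first i characters of p and the first j characters of q. dp[i][j] = dp[i-1][j-1]+1 when the i-th and j-th characters match, else max(dp[i-1][j], dp[i][j-1]).
    ·  M  A  U  A  M  R  K
 ·  0  0  0  0  0  0  0  0
 M  0  1  1  1  1  1  1  1
 S  0  1  1  1  1  1  1  1
 U  0  1  1  2  2  2  2  2
 K  0  1  1  2  2  2  2  3
 U  0  1  1  2  2  2  2  3
 M  0  1  1  2  2  3  3  3
 S  0  1  1  2  2  3  3  3
 R  0  1  1  2  2  3  4  4
dp[8][7] = 4. One LCS (by backtracking along matches): MUMR.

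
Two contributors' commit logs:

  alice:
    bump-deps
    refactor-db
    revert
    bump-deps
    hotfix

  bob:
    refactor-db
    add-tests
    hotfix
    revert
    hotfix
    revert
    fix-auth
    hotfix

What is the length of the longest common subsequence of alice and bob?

Pick refactor-db [2,1], revert [3,6], hotfix [5,8]; all 3 commits appear in both, in order. dp[5][8] = 3 confirms this is the maximum.

3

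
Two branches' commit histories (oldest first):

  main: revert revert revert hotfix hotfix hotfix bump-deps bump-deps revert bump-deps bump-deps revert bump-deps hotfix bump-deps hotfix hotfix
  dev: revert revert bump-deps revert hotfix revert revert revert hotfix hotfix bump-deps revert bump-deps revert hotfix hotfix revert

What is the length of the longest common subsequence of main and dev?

12

Pick revert at main[1]=dev[1]; then revert at main[2]=dev[2]; then revert at main[3]=dev[4]; then hotfix at main[4]=dev[5]; then hotfix at main[5]=dev[9]; then hotfix at main[6]=dev[10]; then bump-deps at main[8]=dev[11]; then revert at main[9]=dev[12]; then bump-deps at main[11]=dev[13]; then revert at main[12]=dev[14]; then hotfix at main[14]=dev[15]; then hotfix at main[16]=dev[16]; all 12 commits appear in both, in order. Since dp[17][17] = 12, nothing longer is possible.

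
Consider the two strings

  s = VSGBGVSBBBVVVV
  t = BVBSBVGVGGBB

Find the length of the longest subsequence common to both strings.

Match V [1,2] → S [2,4] → B [4,5] → G [5,7] → V [6,8] → B [9,11] → B [10,12] — 7 characters in the same relative order in both, and the DP table's final entry dp[14][12] is also 7, so no common subsequence is longer.

7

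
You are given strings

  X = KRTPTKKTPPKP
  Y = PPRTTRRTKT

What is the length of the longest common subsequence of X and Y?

5

Taking R at X[2]=Y[3]; then T at X[3]=Y[5]; then T at X[5]=Y[8]; then K at X[7]=Y[9]; then T at X[8]=Y[10] gives a common subsequence of length 5. The LCS DP gives dp[12][10] = 5, so this is optimal.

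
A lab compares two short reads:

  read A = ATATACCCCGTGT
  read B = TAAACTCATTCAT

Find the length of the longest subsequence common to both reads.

One common subsequence of length 7: A [1,2], A [3,3], A [5,4], C [6,5], C [7,7], C [8,11], T [13,13]. dp[13][13] = 7 confirms this is the maximum.

7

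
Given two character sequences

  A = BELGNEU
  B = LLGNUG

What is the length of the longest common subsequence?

Let dp[i][j] be the LCS length of the first i characters of A and the first j characters of B. dp[i][j] = dp[i-1][j-1]+1 when the i-th and j-th characters match, else max(dp[i-1][j], dp[i][j-1]).
    ·  L  L  G  N  U  G
 ·  0  0  0  0  0  0  0
 B  0  0  0  0  0  0  0
 E  0  0  0  0  0  0  0
 L  0  1  1  1  1  1  1
 G  0  1  1  2  2  2  2
 N  0  1  1  2  3  3  3
 E  0  1  1  2  3  3  3
 U  0  1  1  2  3  4  4
dp[7][6] = 4. One LCS (by backtracking along matches): LGNU.

4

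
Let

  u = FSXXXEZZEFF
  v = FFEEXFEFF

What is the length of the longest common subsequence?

5

Let dp[i][j] be the LCS length of the first i characters of u and the first j characters of v. dp[i][j] = dp[i-1][j-1]+1 when the i-th and j-th characters match, else max(dp[i-1][j], dp[i][j-1]).
    ·  F  F  E  E  X  F  E  F  F
 ·  0  0  0  0  0  0  0  0  0  0
 F  0  1  1  1  1  1  1  1  1  1
 S  0  1  1  1  1  1  1  1  1  1
 X  0  1  1  1  1  2  2  2  2  2
 X  0  1  1  1  1  2  2  2  2  2
 X  0  1  1  1  1  2  2  2  2  2
 E  0  1  1  2  2  2  2  3  3  3
 Z  0  1  1  2  2  2  2  3  3  3
 Z  0  1  1  2  2  2  2  3  3  3
 E  0  1  1  2  3  3  3  3  3  3
 F  0  1  2  2  3  3  4  4  4  4
 F  0  1  2  2  3  3  4  4  5  5
dp[11][9] = 5. One LCS (by backtracking along matches): FXEFF.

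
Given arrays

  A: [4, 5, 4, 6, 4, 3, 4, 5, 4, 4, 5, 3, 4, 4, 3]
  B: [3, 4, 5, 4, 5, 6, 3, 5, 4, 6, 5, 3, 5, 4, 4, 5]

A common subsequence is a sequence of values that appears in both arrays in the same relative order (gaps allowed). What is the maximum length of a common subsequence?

11

One common subsequence of length 11: 4 at A[1]=B[2]; then 5 at A[2]=B[3]; then 4 at A[3]=B[4]; then 6 at A[4]=B[6]; then 3 at A[6]=B[7]; then 5 at A[8]=B[8]; then 4 at A[9]=B[9]; then 5 at A[11]=B[11]; then 3 at A[12]=B[12]; then 4 at A[13]=B[14]; then 4 at A[14]=B[15]. dp[15][16] = 11 confirms this is the maximum.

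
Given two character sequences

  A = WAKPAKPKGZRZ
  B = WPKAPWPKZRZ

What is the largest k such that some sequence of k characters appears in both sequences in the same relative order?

8

Match W at A[1]=B[1], then A at A[2]=B[4], then P at A[4]=B[5], then P at A[7]=B[7], then K at A[8]=B[8], then Z at A[10]=B[9], then R at A[11]=B[10], then Z at A[12]=B[11] — 8 characters in the same relative order in both, and the DP table's final entry dp[12][11] is also 8, so no common subsequence is longer.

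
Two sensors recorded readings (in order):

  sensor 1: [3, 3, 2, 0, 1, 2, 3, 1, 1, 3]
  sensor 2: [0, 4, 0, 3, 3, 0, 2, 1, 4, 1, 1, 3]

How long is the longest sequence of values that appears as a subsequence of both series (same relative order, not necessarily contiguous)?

7

Let dp[i][j] be the LCS length of the first i values of sensor 1 and the first j values of sensor 2. dp[i][j] = dp[i-1][j-1]+1 when the i-th and j-th values match, else max(dp[i-1][j], dp[i][j-1]).
    ·  0  4  0  3  3  0  2  1  4  1  1  3
 ·  0  0  0  0  0  0  0  0  0  0  0  0  0
 3  0  0  0  0  1  1  1  1  1  1  1  1  1
 3  0  0  0  0  1  2  2  2  2  2  2  2  2
 2  0  0  0  0  1  2  2  3  3  3  3  3  3
 0  0  1  1  1  1  2  3  3  3  3  3  3  3
 1  0  1  1  1  1  2  3  3  4  4  4  4  4
 2  0  1  1  1  1  2  3  4  4  4  4  4  4
 3  0  1  1  1  2  2  3  4  4  4  4  4  5
 1  0  1  1  1  2  2  3  4  5  5  5  5  5
 1  0  1  1  1  2  2  3  4  5  5  6  6  6
 3  0  1  1  1  2  3  3  4  5  5  6  6  7
dp[10][12] = 7. One LCS (by backtracking along matches): 3, 3, 2, 1, 1, 1, 3.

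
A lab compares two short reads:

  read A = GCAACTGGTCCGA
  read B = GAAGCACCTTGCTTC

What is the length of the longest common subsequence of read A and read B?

8

Taking G at read A[1]=read B[4], C at read A[2]=read B[5], A at read A[3]=read B[6], C at read A[5]=read B[8], T at read A[6]=read B[10], G at read A[7]=read B[11], T at read A[9]=read B[14], C at read A[11]=read B[15] gives a common subsequence of length 8. Since dp[13][15] = 8, nothing longer is possible.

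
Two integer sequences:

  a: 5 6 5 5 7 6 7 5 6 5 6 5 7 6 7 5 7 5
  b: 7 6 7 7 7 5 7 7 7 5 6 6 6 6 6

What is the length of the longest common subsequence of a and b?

One common subsequence of length 8: 6 (a #2, b #2); then 5 (a #3, b #6); then 7 (a #5, b #8); then 7 (a #7, b #9); then 5 (a #8, b #10); then 6 (a #9, b #13); then 6 (a #11, b #14); then 6 (a #14, b #15). The LCS DP gives dp[18][15] = 8, so this is optimal.

8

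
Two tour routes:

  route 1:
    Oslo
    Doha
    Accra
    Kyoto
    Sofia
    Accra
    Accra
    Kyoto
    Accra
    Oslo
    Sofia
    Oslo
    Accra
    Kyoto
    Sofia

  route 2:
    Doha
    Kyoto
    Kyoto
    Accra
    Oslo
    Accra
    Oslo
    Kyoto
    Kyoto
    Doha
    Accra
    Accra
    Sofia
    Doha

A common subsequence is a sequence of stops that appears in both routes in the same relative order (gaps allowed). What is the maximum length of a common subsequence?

Taking Doha at route 1[2]=route 2[1] → Kyoto at route 1[4]=route 2[3] → Accra at route 1[6]=route 2[4] → Accra at route 1[7]=route 2[6] → Kyoto at route 1[8]=route 2[9] → Accra at route 1[9]=route 2[11] → Accra at route 1[13]=route 2[12] → Sofia at route 1[15]=route 2[13] gives a common subsequence of length 8. Since dp[15][14] = 8, nothing longer is possible.

8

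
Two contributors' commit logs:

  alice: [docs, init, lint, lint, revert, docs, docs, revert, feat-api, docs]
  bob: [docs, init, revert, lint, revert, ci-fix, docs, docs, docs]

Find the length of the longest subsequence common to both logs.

Match docs (alice #1, bob #1), then init (alice #2, bob #2), then lint (alice #4, bob #4), then revert (alice #5, bob #5), then docs (alice #6, bob #7), then docs (alice #7, bob #8), then docs (alice #10, bob #9) — 7 commits in the same relative order in both. dp[10][9] = 7 confirms this is the maximum.

7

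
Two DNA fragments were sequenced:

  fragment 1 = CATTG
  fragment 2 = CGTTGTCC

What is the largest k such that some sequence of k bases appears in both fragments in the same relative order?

Let dp[i][j] be the LCS length of the first i bases of fragment 1 and the first j bases of fragment 2. dp[i][j] = dp[i-1][j-1]+1 when the i-th and j-th bases match, else max(dp[i-1][j], dp[i][j-1]).
    ·  C  G  T  T  G  T  C  C
 ·  0  0  0  0  0  0  0  0  0
 C  0  1  1  1  1  1  1  1  1
 A  0  1  1  1  1  1  1  1  1
 T  0  1  1  2  2  2  2  2  2
 T  0  1  1  2  3  3  3  3  3
 G  0  1  2  2  3  4  4  4  4
dp[5][8] = 4. One LCS (by backtracking along matches): CTTG.

4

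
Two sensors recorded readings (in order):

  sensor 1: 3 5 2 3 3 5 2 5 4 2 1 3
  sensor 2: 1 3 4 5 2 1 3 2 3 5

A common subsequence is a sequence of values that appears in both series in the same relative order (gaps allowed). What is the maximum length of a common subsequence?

Match 3 at sensor 1[1]=sensor 2[2], then 5 at sensor 1[2]=sensor 2[4], then 2 at sensor 1[3]=sensor 2[5], then 3 at sensor 1[4]=sensor 2[7], then 3 at sensor 1[5]=sensor 2[9], then 5 at sensor 1[8]=sensor 2[10] — 6 values in the same relative order in both. Since dp[12][10] = 6, nothing longer is possible.

6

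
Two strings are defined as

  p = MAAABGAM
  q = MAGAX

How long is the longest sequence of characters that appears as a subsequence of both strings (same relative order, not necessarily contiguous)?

4

Pick M [1,1]; then A [4,2]; then G [6,3]; then A [7,4]; all 4 characters appear in both, in order. The LCS DP gives dp[8][5] = 4, so this is optimal.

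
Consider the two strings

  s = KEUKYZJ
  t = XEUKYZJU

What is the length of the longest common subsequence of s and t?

6

Let dp[i][j] be the LCS length of the first i characters of s and the first j characters of t. dp[i][j] = dp[i-1][j-1]+1 when the i-th and j-th characters match, else max(dp[i-1][j], dp[i][j-1]).
    ·  X  E  U  K  Y  Z  J  U
 ·  0  0  0  0  0  0  0  0  0
 K  0  0  0  0  1  1  1  1  1
 E  0  0  1  1  1  1  1  1  1
 U  0  0  1  2  2  2  2  2  2
 K  0  0  1  2  3  3  3  3  3
 Y  0  0  1  2  3  4  4  4  4
 Z  0  0  1  2  3  4  5  5  5
 J  0  0  1  2  3  4  5  6  6
dp[7][8] = 6. One LCS (by backtracking along matches): EUKYZJ.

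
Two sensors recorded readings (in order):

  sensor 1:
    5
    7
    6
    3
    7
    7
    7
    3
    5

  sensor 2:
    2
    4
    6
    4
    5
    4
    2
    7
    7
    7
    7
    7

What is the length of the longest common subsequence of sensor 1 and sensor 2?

5

Taking 5 [1,5] → 7 [2,9] → 7 [5,10] → 7 [6,11] → 7 [7,12] gives a common subsequence of length 5. dp[9][12] = 5 confirms this is the maximum.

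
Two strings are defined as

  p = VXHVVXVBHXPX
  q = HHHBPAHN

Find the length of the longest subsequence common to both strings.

Let dp[i][j] be the LCS length of the first i characters of p and the first j characters of q. dp[i][j] = dp[i-1][j-1]+1 when the i-th and j-th characters match, else max(dp[i-1][j], dp[i][j-1]).
    ·  H  H  H  B  P  A  H  N
 ·  0  0  0  0  0  0  0  0  0
 V  0  0  0  0  0  0  0  0  0
 X  0  0  0  0  0  0  0  0  0
 H  0  1  1  1  1  1  1  1  1
 V  0  1  1  1  1  1  1  1  1
 V  0  1  1  1  1  1  1  1  1
 X  0  1  1  1  1  1  1  1  1
 V  0  1  1  1  1  1  1  1  1
 B  0  1  1  1  2  2  2  2  2
 H  0  1  2  2  2  2  2  3  3
 X  0  1  2  2  2  2  2  3  3
 P  0  1  2  2  2  3  3  3  3
 X  0  1  2  2  2  3  3  3  3
dp[12][8] = 3. One LCS (by backtracking along matches): HBH.

3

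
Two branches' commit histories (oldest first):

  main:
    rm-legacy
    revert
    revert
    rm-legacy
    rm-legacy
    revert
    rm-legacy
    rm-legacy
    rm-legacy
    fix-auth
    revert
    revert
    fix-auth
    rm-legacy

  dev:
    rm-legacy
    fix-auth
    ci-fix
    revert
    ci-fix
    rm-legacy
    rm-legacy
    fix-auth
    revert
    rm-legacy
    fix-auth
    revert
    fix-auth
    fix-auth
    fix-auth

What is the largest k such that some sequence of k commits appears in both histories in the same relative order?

Pick rm-legacy [1,1]; then revert [2,4]; then rm-legacy [4,6]; then rm-legacy [5,7]; then revert [6,9]; then rm-legacy [9,10]; then fix-auth [10,11]; then revert [11,12]; then fix-auth [13,15]; all 9 commits appear in both, in order, and the DP table's final entry dp[14][15] is also 9, so no common subsequence is longer.

9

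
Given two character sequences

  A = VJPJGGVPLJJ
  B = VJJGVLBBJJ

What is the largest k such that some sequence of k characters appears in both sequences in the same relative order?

8

Let dp[i][j] be the LCS length of the first i characters of A and the first j characters of B. dp[i][j] = dp[i-1][j-1]+1 when the i-th and j-th characters match, else max(dp[i-1][j], dp[i][j-1]).
    ·  V  J  J  G  V  L  B  B  J  J
 ·  0  0  0  0  0  0  0  0  0  0  0
 V  0  1  1  1  1  1  1  1  1  1  1
 J  0  1  2  2  2  2  2  2  2  2  2
 P  0  1  2  2  2  2  2  2  2  2  2
 J  0  1  2  3  3  3  3  3  3  3  3
 G  0  1  2  3  4  4  4  4  4  4  4
 G  0  1  2  3  4  4  4  4  4  4  4
 V  0  1  2  3  4  5  5  5  5  5  5
 P  0  1  2  3  4  5  5  5  5  5  5
 L  0  1  2  3  4  5  6  6  6  6  6
 J  0  1  2  3  4  5  6  6  6  7  7
 J  0  1  2  3  4  5  6  6  6  7  8
dp[11][10] = 8. One LCS (by backtracking along matches): VJJGVLJJ.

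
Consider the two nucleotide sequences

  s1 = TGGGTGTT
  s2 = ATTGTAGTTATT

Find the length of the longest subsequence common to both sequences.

6

One common subsequence of length 6: T [1,3], then G [2,4], then G [3,7], then T [5,9], then T [7,11], then T [8,12]. dp[8][12] = 6 confirms this is the maximum.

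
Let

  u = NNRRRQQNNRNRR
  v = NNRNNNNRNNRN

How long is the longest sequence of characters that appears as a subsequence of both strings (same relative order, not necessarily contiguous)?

Match N [1,1] → N [2,2] → R [3,3] → R [5,8] → N [8,9] → N [9,10] → R [10,11] → N [11,12] — 8 characters in the same relative order in both, and the DP table's final entry dp[13][12] is also 8, so no common subsequence is longer.

8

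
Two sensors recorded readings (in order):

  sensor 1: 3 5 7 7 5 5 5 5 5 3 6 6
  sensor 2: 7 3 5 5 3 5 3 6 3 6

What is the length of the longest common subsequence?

One common subsequence of length 7: 3 (sensor 1 #1, sensor 2 #2); then 5 (sensor 1 #2, sensor 2 #3); then 5 (sensor 1 #5, sensor 2 #4); then 5 (sensor 1 #9, sensor 2 #6); then 3 (sensor 1 #10, sensor 2 #7); then 6 (sensor 1 #11, sensor 2 #8); then 6 (sensor 1 #12, sensor 2 #10), and the DP table's final entry dp[12][10] is also 7, so no common subsequence is longer.

7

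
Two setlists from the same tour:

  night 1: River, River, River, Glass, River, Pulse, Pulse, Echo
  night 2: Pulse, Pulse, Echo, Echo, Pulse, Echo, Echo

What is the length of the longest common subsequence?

3

Match Pulse (night 1 #6, night 2 #2); then Pulse (night 1 #7, night 2 #5); then Echo (night 1 #8, night 2 #7) — 3 songs in the same relative order in both. The LCS DP gives dp[8][7] = 3, so this is optimal.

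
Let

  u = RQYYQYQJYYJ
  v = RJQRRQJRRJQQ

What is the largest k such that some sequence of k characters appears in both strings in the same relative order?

5

Let dp[i][j] be the LCS length of the first i characters of u and the first j characters of v. dp[i][j] = dp[i-1][j-1]+1 when the i-th and j-th characters match, else max(dp[i-1][j], dp[i][j-1]).
    ·  R  J  Q  R  R  Q  J  R  R  J  Q  Q
 ·  0  0  0  0  0  0  0  0  0  0  0  0  0
 R  0  1  1  1  1  1  1  1  1  1  1  1  1
 Q  0  1  1  2  2  2  2  2  2  2  2  2  2
 Y  0  1  1  2  2  2  2  2  2  2  2  2  2
 Y  0  1  1  2  2  2  2  2  2  2  2  2  2
 Q  0  1  1  2  2  2  3  3  3  3  3  3  3
 Y  0  1  1  2  2  2  3  3  3  3  3  3  3
 Q  0  1  1  2  2  2  3  3  3  3  3  4  4
 J  0  1  2  2  2  2  3  4  4  4  4  4  4
 Y  0  1  2  2  2  2  3  4  4  4  4  4  4
 Y  0  1  2  2  2  2  3  4  4  4  4  4  4
 J  0  1  2  2  2  2  3  4  4  4  5  5  5
dp[11][12] = 5. One LCS (by backtracking along matches): RQQJJ.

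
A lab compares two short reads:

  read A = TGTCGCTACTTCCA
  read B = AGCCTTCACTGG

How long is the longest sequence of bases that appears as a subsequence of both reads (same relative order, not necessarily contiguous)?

7

Taking G [2,2] → C [4,3] → C [6,4] → T [7,6] → A [8,8] → C [9,9] → T [10,10] gives a common subsequence of length 7. dp[14][12] = 7 confirms this is the maximum.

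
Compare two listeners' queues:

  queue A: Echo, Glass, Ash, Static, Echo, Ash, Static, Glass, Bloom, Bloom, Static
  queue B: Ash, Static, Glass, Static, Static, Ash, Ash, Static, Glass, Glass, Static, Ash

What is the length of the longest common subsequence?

Taking Glass [2,3] → Ash [3,6] → Ash [6,7] → Static [7,8] → Glass [8,10] → Static [11,11] gives a common subsequence of length 6. dp[11][12] = 6 confirms this is the maximum.

6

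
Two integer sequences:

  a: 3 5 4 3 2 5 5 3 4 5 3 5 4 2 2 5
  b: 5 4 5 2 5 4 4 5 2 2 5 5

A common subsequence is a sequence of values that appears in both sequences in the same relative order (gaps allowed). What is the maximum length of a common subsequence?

9

Match 5 [2,1]; then 4 [3,2]; then 2 [5,4]; then 5 [6,5]; then 4 [9,7]; then 5 [12,8]; then 2 [14,9]; then 2 [15,10]; then 5 [16,12] — 9 values in the same relative order in both. Since dp[16][12] = 9, nothing longer is possible.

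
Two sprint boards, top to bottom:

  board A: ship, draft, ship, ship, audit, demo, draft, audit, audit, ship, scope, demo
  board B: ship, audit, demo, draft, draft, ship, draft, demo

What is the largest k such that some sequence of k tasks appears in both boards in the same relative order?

Taking ship (board A #4, board B #1) → audit (board A #5, board B #2) → demo (board A #6, board B #3) → draft (board A #7, board B #5) → ship (board A #10, board B #6) → demo (board A #12, board B #8) gives a common subsequence of length 6, and the DP table's final entry dp[12][8] is also 6, so no common subsequence is longer.

6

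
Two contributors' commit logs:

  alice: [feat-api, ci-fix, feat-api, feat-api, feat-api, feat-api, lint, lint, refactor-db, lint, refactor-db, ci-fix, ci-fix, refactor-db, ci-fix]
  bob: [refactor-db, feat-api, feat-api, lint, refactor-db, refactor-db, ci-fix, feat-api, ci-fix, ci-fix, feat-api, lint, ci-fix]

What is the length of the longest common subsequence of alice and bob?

Match feat-api (alice #5, bob #2) → feat-api (alice #6, bob #3) → lint (alice #8, bob #4) → refactor-db (alice #9, bob #5) → refactor-db (alice #11, bob #6) → ci-fix (alice #12, bob #9) → ci-fix (alice #13, bob #10) → ci-fix (alice #15, bob #13) — 8 commits in the same relative order in both. The LCS DP gives dp[15][13] = 8, so this is optimal.

8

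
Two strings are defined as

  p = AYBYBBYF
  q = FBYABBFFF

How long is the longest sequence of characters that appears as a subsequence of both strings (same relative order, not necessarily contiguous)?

5

Let dp[i][j] be the LCS length of the first i characters of p and the first j characters of q. dp[i][j] = dp[i-1][j-1]+1 when the i-th and j-th characters match, else max(dp[i-1][j], dp[i][j-1]).
    ·  F  B  Y  A  B  B  F  F  F
 ·  0  0  0  0  0  0  0  0  0  0
 A  0  0  0  0  1  1  1  1  1  1
 Y  0  0  0  1  1  1  1  1  1  1
 B  0  0  1  1  1  2  2  2  2  2
 Y  0  0  1  2  2  2  2  2  2  2
 B  0  0  1  2  2  3  3  3  3  3
 B  0  0  1  2  2  3  4  4  4  4
 Y  0  0  1  2  2  3  4  4  4  4
 F  0  1  1  2  2  3  4  5  5  5
dp[8][9] = 5. One LCS (by backtracking along matches): BYBBF.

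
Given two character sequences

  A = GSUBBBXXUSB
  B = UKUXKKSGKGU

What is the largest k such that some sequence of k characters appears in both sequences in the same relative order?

3

Let dp[i][j] be the LCS length of the first i characters of A and the first j characters of B. dp[i][j] = dp[i-1][j-1]+1 when the i-th and j-th characters match, else max(dp[i-1][j], dp[i][j-1]).
    ·  U  K  U  X  K  K  S  G  K  G  U
 ·  0  0  0  0  0  0  0  0  0  0  0  0
 G  0  0  0  0  0  0  0  0  1  1  1  1
 S  0  0  0  0  0  0  0  1  1  1  1  1
 U  0  1  1  1  1  1  1  1  1  1  1  2
 B  0  1  1  1  1  1  1  1  1  1  1  2
 B  0  1  1  1  1  1  1  1  1  1  1  2
 B  0  1  1  1  1  1  1  1  1  1  1  2
 X  0  1  1  1  2  2  2  2  2  2  2  2
 X  0  1  1  1  2  2  2  2  2  2  2  2
 U  0  1  1  2  2  2  2  2  2  2  2  3
 S  0  1  1  2  2  2  2  3  3  3  3  3
 B  0  1  1  2  2  2  2  3  3  3  3  3
dp[11][11] = 3. One LCS (by backtracking along matches): UXU.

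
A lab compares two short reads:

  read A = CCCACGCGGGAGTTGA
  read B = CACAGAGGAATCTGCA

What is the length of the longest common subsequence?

11

Taking C [1,1] → C [3,3] → A [4,4] → G [6,5] → G [8,7] → G [9,8] → A [11,10] → T [13,11] → T [14,13] → G [15,14] → A [16,16] gives a common subsequence of length 11. Since dp[16][16] = 11, nothing longer is possible.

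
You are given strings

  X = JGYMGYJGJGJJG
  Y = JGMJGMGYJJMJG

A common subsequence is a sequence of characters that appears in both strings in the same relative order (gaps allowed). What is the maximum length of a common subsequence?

One common subsequence of length 9: J at X[1]=Y[4]; then G at X[2]=Y[5]; then M at X[4]=Y[6]; then G at X[5]=Y[7]; then Y at X[6]=Y[8]; then J at X[7]=Y[9]; then J at X[9]=Y[10]; then J at X[12]=Y[12]; then G at X[13]=Y[13]. dp[13][13] = 9 confirms this is the maximum.

9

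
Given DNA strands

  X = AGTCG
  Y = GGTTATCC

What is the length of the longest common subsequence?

3

Match A (X #1, Y #5); then T (X #3, Y #6); then C (X #4, Y #8) — 3 bases in the same relative order in both. Since dp[5][8] = 3, nothing longer is possible.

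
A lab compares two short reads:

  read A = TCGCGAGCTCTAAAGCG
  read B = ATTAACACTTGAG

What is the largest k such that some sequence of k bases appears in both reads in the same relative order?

Pick T [1,3], C [4,6], A [6,7], C [8,8], T [9,9], T [11,10], A [14,12], G [17,13]; all 8 bases appear in both, in order. Since dp[17][13] = 8, nothing longer is possible.

8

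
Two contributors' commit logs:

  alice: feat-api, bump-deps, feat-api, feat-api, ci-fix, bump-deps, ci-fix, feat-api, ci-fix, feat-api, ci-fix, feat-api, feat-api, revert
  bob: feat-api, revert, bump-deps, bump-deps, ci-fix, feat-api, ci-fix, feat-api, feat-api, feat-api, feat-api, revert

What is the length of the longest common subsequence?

10

Pick feat-api at alice[1]=bob[1] → bump-deps at alice[2]=bob[3] → bump-deps at alice[6]=bob[4] → ci-fix at alice[7]=bob[5] → feat-api at alice[8]=bob[6] → ci-fix at alice[9]=bob[7] → feat-api at alice[10]=bob[9] → feat-api at alice[12]=bob[10] → feat-api at alice[13]=bob[11] → revert at alice[14]=bob[12]; all 10 commits appear in both, in order, and the DP table's final entry dp[14][12] is also 10, so no common subsequence is longer.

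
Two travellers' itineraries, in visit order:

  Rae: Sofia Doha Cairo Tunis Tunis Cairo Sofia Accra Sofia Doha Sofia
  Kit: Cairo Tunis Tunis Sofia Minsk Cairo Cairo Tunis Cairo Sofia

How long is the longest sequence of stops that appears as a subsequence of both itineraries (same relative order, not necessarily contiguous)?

Match Sofia [1,4] → Cairo [3,7] → Tunis [5,8] → Cairo [6,9] → Sofia [11,10] — 5 stops in the same relative order in both, and the DP table's final entry dp[11][10] is also 5, so no common subsequence is longer.

5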